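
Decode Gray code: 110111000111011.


Gray code: 110111000111011
MSB stays the same: 1
Each subsequent bit = prev_binary XOR current_gray:
  B[1] = 1 XOR 1 = 0
  B[2] = 0 XOR 0 = 0
  B[3] = 0 XOR 1 = 1
  B[4] = 1 XOR 1 = 0
  B[5] = 0 XOR 1 = 1
  B[6] = 1 XOR 0 = 1
  B[7] = 1 XOR 0 = 1
  B[8] = 1 XOR 0 = 1
  B[9] = 1 XOR 1 = 0
  B[10] = 0 XOR 1 = 1
  B[11] = 1 XOR 1 = 0
  B[12] = 0 XOR 0 = 0
  B[13] = 0 XOR 1 = 1
  B[14] = 1 XOR 1 = 0
= 100101111010010 (19410 decimal)


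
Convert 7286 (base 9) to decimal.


Positional values (base 9):
  6 × 9^0 = 6 × 1 = 6
  8 × 9^1 = 8 × 9 = 72
  2 × 9^2 = 2 × 81 = 162
  7 × 9^3 = 7 × 729 = 5103
Sum = 6 + 72 + 162 + 5103
= 5343


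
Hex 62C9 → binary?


Each hex digit → 4 binary bits:
  6 = 0110
  2 = 0010
  C = 1100
  9 = 1001
Concatenate: 0110 0010 1100 1001
= 0110001011001001


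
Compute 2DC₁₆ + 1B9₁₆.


Align and add column by column (LSB to MSB, each column mod 16 with carry):
  02DC
+ 01B9
  ----
  col 0: C(12) + 9(9) + 0 (carry in) = 21 → 5(5), carry out 1
  col 1: D(13) + B(11) + 1 (carry in) = 25 → 9(9), carry out 1
  col 2: 2(2) + 1(1) + 1 (carry in) = 4 → 4(4), carry out 0
  col 3: 0(0) + 0(0) + 0 (carry in) = 0 → 0(0), carry out 0
Reading digits MSB→LSB: 0495
Strip leading zeros: 495
= 0x495


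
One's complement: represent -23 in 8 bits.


Original: 00010111
Invert all bits:
  bit 0: 0 → 1
  bit 1: 0 → 1
  bit 2: 0 → 1
  bit 3: 1 → 0
  bit 4: 0 → 1
  bit 5: 1 → 0
  bit 6: 1 → 0
  bit 7: 1 → 0
= 11101000


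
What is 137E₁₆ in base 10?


Positional values:
Position 0: E × 16^0 = 14 × 1 = 14
Position 1: 7 × 16^1 = 7 × 16 = 112
Position 2: 3 × 16^2 = 3 × 256 = 768
Position 3: 1 × 16^3 = 1 × 4096 = 4096
Sum = 14 + 112 + 768 + 4096
= 4990


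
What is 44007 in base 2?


Divide by 2 repeatedly:
44007 ÷ 2 = 22003 remainder 1
22003 ÷ 2 = 11001 remainder 1
11001 ÷ 2 = 5500 remainder 1
5500 ÷ 2 = 2750 remainder 0
2750 ÷ 2 = 1375 remainder 0
1375 ÷ 2 = 687 remainder 1
687 ÷ 2 = 343 remainder 1
343 ÷ 2 = 171 remainder 1
171 ÷ 2 = 85 remainder 1
85 ÷ 2 = 42 remainder 1
42 ÷ 2 = 21 remainder 0
21 ÷ 2 = 10 remainder 1
10 ÷ 2 = 5 remainder 0
5 ÷ 2 = 2 remainder 1
2 ÷ 2 = 1 remainder 0
1 ÷ 2 = 0 remainder 1
Reading remainders bottom-up:
= 1010101111100111


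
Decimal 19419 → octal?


Divide by 8 repeatedly:
19419 ÷ 8 = 2427 remainder 3
2427 ÷ 8 = 303 remainder 3
303 ÷ 8 = 37 remainder 7
37 ÷ 8 = 4 remainder 5
4 ÷ 8 = 0 remainder 4
Reading remainders bottom-up:
= 0o45733


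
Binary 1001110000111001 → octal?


Group into 3-bit groups: 001001110000111001
  001 = 1
  001 = 1
  110 = 6
  000 = 0
  111 = 7
  001 = 1
= 0o116071


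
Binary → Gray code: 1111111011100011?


Binary: 1111111011100011
Gray code: G = B XOR (B >> 1)
B >> 1 = 0111111101110001
1111111011100011 XOR 0111111101110001:
  1 XOR 0 = 1
  1 XOR 1 = 0
  1 XOR 1 = 0
  1 XOR 1 = 0
  1 XOR 1 = 0
  1 XOR 1 = 0
  1 XOR 1 = 0
  0 XOR 1 = 1
  1 XOR 0 = 1
  1 XOR 1 = 0
  1 XOR 1 = 0
  0 XOR 1 = 1
  0 XOR 0 = 0
  0 XOR 0 = 0
  1 XOR 0 = 1
  1 XOR 1 = 0
= 1000000110010010


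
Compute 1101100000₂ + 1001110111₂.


Align and add column by column (LSB to MSB, carry propagating):
  01101100000
+ 01001110111
  -----------
  col 0: 0 + 1 + 0 (carry in) = 1 → bit 1, carry out 0
  col 1: 0 + 1 + 0 (carry in) = 1 → bit 1, carry out 0
  col 2: 0 + 1 + 0 (carry in) = 1 → bit 1, carry out 0
  col 3: 0 + 0 + 0 (carry in) = 0 → bit 0, carry out 0
  col 4: 0 + 1 + 0 (carry in) = 1 → bit 1, carry out 0
  col 5: 1 + 1 + 0 (carry in) = 2 → bit 0, carry out 1
  col 6: 1 + 1 + 1 (carry in) = 3 → bit 1, carry out 1
  col 7: 0 + 0 + 1 (carry in) = 1 → bit 1, carry out 0
  col 8: 1 + 0 + 0 (carry in) = 1 → bit 1, carry out 0
  col 9: 1 + 1 + 0 (carry in) = 2 → bit 0, carry out 1
  col 10: 0 + 0 + 1 (carry in) = 1 → bit 1, carry out 0
Reading bits MSB→LSB: 10111010111
Strip leading zeros: 10111010111
= 10111010111


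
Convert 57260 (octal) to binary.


Each octal digit → 3 binary bits:
  5 = 101
  7 = 111
  2 = 010
  6 = 110
  0 = 000
Concatenate: 101 111 010 110 000
= 101111010110000


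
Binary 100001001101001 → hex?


Group into 4-bit nibbles: 0100001001101001
  0100 = 4
  0010 = 2
  0110 = 6
  1001 = 9
= 0x4269


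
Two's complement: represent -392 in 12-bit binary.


Original: 000110001000
Step 1 - Invert all bits: 111001110111
Step 2 - Add 1: 111001110111 + 1
= 111001111000 (represents -392)


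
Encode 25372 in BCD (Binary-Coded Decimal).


Each digit → 4-bit binary:
  2 → 0010
  5 → 0101
  3 → 0011
  7 → 0111
  2 → 0010
= 0010 0101 0011 0111 0010


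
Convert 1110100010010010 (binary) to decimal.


Positional values:
Bit 1: 1 × 2^1 = 2
Bit 4: 1 × 2^4 = 16
Bit 7: 1 × 2^7 = 128
Bit 11: 1 × 2^11 = 2048
Bit 13: 1 × 2^13 = 8192
Bit 14: 1 × 2^14 = 16384
Bit 15: 1 × 2^15 = 32768
Sum = 2 + 16 + 128 + 2048 + 8192 + 16384 + 32768
= 59538


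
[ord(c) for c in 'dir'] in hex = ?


String: 'dir'  (3 characters)
Per-character ASCII lookup:
  'd': lowercase starts at 97: 'd' = 97 + 3 = 100 → 0x64
  'i': lowercase starts at 97: 'i' = 97 + 8 = 105 → 0x69
  'r': lowercase starts at 97: 'r' = 97 + 17 = 114 → 0x72
= 0x64 0x69 0x72


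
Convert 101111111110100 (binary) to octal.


Group into 3-bit groups: 101111111110100
  101 = 5
  111 = 7
  111 = 7
  110 = 6
  100 = 4
= 0o57764


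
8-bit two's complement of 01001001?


Original: 01001001
Step 1 - Invert all bits: 10110110
Step 2 - Add 1: 10110110 + 1
= 10110111 (represents -73)


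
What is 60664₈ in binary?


Each octal digit → 3 binary bits:
  6 = 110
  0 = 000
  6 = 110
  6 = 110
  4 = 100
Concatenate: 110 000 110 110 100
= 110000110110100


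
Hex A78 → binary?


Each hex digit → 4 binary bits:
  A = 1010
  7 = 0111
  8 = 1000
Concatenate: 1010 0111 1000
= 101001111000


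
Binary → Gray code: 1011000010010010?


Binary: 1011000010010010
Gray code: G = B XOR (B >> 1)
B >> 1 = 0101100001001001
1011000010010010 XOR 0101100001001001:
  1 XOR 0 = 1
  0 XOR 1 = 1
  1 XOR 0 = 1
  1 XOR 1 = 0
  0 XOR 1 = 1
  0 XOR 0 = 0
  0 XOR 0 = 0
  0 XOR 0 = 0
  1 XOR 0 = 1
  0 XOR 1 = 1
  0 XOR 0 = 0
  1 XOR 0 = 1
  0 XOR 1 = 1
  0 XOR 0 = 0
  1 XOR 0 = 1
  0 XOR 1 = 1
= 1110100011011011


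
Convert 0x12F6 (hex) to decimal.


Positional values:
Position 0: 6 × 16^0 = 6 × 1 = 6
Position 1: F × 16^1 = 15 × 16 = 240
Position 2: 2 × 16^2 = 2 × 256 = 512
Position 3: 1 × 16^3 = 1 × 4096 = 4096
Sum = 6 + 240 + 512 + 4096
= 4854


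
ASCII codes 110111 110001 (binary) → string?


Codes (binary): 110111 110001
Per-code ASCII lookup:
  110111 = 55  (range 48-57: digits, 55 - 48 = 7) → '7'
  110001 = 49  (range 48-57: digits, 49 - 48 = 1) → '1'
= '71'


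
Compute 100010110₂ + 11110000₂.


Align and add column by column (LSB to MSB, carry propagating):
  0100010110
+ 0011110000
  ----------
  col 0: 0 + 0 + 0 (carry in) = 0 → bit 0, carry out 0
  col 1: 1 + 0 + 0 (carry in) = 1 → bit 1, carry out 0
  col 2: 1 + 0 + 0 (carry in) = 1 → bit 1, carry out 0
  col 3: 0 + 0 + 0 (carry in) = 0 → bit 0, carry out 0
  col 4: 1 + 1 + 0 (carry in) = 2 → bit 0, carry out 1
  col 5: 0 + 1 + 1 (carry in) = 2 → bit 0, carry out 1
  col 6: 0 + 1 + 1 (carry in) = 2 → bit 0, carry out 1
  col 7: 0 + 1 + 1 (carry in) = 2 → bit 0, carry out 1
  col 8: 1 + 0 + 1 (carry in) = 2 → bit 0, carry out 1
  col 9: 0 + 0 + 1 (carry in) = 1 → bit 1, carry out 0
Reading bits MSB→LSB: 1000000110
Strip leading zeros: 1000000110
= 1000000110


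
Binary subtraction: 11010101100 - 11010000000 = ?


Align and subtract column by column (LSB to MSB, borrowing when needed):
  11010101100
- 11010000000
  -----------
  col 0: (0 - 0 borrow-in) - 0 → 0 - 0 = 0, borrow out 0
  col 1: (0 - 0 borrow-in) - 0 → 0 - 0 = 0, borrow out 0
  col 2: (1 - 0 borrow-in) - 0 → 1 - 0 = 1, borrow out 0
  col 3: (1 - 0 borrow-in) - 0 → 1 - 0 = 1, borrow out 0
  col 4: (0 - 0 borrow-in) - 0 → 0 - 0 = 0, borrow out 0
  col 5: (1 - 0 borrow-in) - 0 → 1 - 0 = 1, borrow out 0
  col 6: (0 - 0 borrow-in) - 0 → 0 - 0 = 0, borrow out 0
  col 7: (1 - 0 borrow-in) - 1 → 1 - 1 = 0, borrow out 0
  col 8: (0 - 0 borrow-in) - 0 → 0 - 0 = 0, borrow out 0
  col 9: (1 - 0 borrow-in) - 1 → 1 - 1 = 0, borrow out 0
  col 10: (1 - 0 borrow-in) - 1 → 1 - 1 = 0, borrow out 0
Reading bits MSB→LSB: 00000101100
Strip leading zeros: 101100
= 101100


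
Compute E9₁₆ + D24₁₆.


Align and add column by column (LSB to MSB, each column mod 16 with carry):
  00E9
+ 0D24
  ----
  col 0: 9(9) + 4(4) + 0 (carry in) = 13 → D(13), carry out 0
  col 1: E(14) + 2(2) + 0 (carry in) = 16 → 0(0), carry out 1
  col 2: 0(0) + D(13) + 1 (carry in) = 14 → E(14), carry out 0
  col 3: 0(0) + 0(0) + 0 (carry in) = 0 → 0(0), carry out 0
Reading digits MSB→LSB: 0E0D
Strip leading zeros: E0D
= 0xE0D


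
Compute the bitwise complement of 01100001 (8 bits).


Original: 01100001
Invert all bits:
  bit 0: 0 → 1
  bit 1: 1 → 0
  bit 2: 1 → 0
  bit 3: 0 → 1
  bit 4: 0 → 1
  bit 5: 0 → 1
  bit 6: 0 → 1
  bit 7: 1 → 0
= 10011110


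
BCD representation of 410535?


Each digit → 4-bit binary:
  4 → 0100
  1 → 0001
  0 → 0000
  5 → 0101
  3 → 0011
  5 → 0101
= 0100 0001 0000 0101 0011 0101


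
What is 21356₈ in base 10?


Positional values:
Position 0: 6 × 8^0 = 6
Position 1: 5 × 8^1 = 40
Position 2: 3 × 8^2 = 192
Position 3: 1 × 8^3 = 512
Position 4: 2 × 8^4 = 8192
Sum = 6 + 40 + 192 + 512 + 8192
= 8942


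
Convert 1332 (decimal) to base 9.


Divide by 9 repeatedly:
1332 ÷ 9 = 148 remainder 0
148 ÷ 9 = 16 remainder 4
16 ÷ 9 = 1 remainder 7
1 ÷ 9 = 0 remainder 1
Reading remainders bottom-up:
= 1740


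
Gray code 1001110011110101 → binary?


Gray code: 1001110011110101
MSB stays the same: 1
Each subsequent bit = prev_binary XOR current_gray:
  B[1] = 1 XOR 0 = 1
  B[2] = 1 XOR 0 = 1
  B[3] = 1 XOR 1 = 0
  B[4] = 0 XOR 1 = 1
  B[5] = 1 XOR 1 = 0
  B[6] = 0 XOR 0 = 0
  B[7] = 0 XOR 0 = 0
  B[8] = 0 XOR 1 = 1
  B[9] = 1 XOR 1 = 0
  B[10] = 0 XOR 1 = 1
  B[11] = 1 XOR 1 = 0
  B[12] = 0 XOR 0 = 0
  B[13] = 0 XOR 1 = 1
  B[14] = 1 XOR 0 = 1
  B[15] = 1 XOR 1 = 0
= 1110100010100110 (59558 decimal)


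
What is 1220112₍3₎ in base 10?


Positional values (base 3):
  2 × 3^0 = 2 × 1 = 2
  1 × 3^1 = 1 × 3 = 3
  1 × 3^2 = 1 × 9 = 9
  0 × 3^3 = 0 × 27 = 0
  2 × 3^4 = 2 × 81 = 162
  2 × 3^5 = 2 × 243 = 486
  1 × 3^6 = 1 × 729 = 729
Sum = 2 + 3 + 9 + 0 + 162 + 486 + 729
= 1391


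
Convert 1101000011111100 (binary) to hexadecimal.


Group into 4-bit nibbles: 1101000011111100
  1101 = D
  0000 = 0
  1111 = F
  1100 = C
= 0xD0FC


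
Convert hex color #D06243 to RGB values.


Hex: #D06243
R = D0₁₆ = 208
G = 62₁₆ = 98
B = 43₁₆ = 67
= RGB(208, 98, 67)


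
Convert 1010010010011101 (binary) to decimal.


Positional values:
Bit 0: 1 × 2^0 = 1
Bit 2: 1 × 2^2 = 4
Bit 3: 1 × 2^3 = 8
Bit 4: 1 × 2^4 = 16
Bit 7: 1 × 2^7 = 128
Bit 10: 1 × 2^10 = 1024
Bit 13: 1 × 2^13 = 8192
Bit 15: 1 × 2^15 = 32768
Sum = 1 + 4 + 8 + 16 + 128 + 1024 + 8192 + 32768
= 42141


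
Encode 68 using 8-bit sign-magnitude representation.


Sign bit: 0 (positive)
Magnitude: 68 = 1000100
= 01000100


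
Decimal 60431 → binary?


Divide by 2 repeatedly:
60431 ÷ 2 = 30215 remainder 1
30215 ÷ 2 = 15107 remainder 1
15107 ÷ 2 = 7553 remainder 1
7553 ÷ 2 = 3776 remainder 1
3776 ÷ 2 = 1888 remainder 0
1888 ÷ 2 = 944 remainder 0
944 ÷ 2 = 472 remainder 0
472 ÷ 2 = 236 remainder 0
236 ÷ 2 = 118 remainder 0
118 ÷ 2 = 59 remainder 0
59 ÷ 2 = 29 remainder 1
29 ÷ 2 = 14 remainder 1
14 ÷ 2 = 7 remainder 0
7 ÷ 2 = 3 remainder 1
3 ÷ 2 = 1 remainder 1
1 ÷ 2 = 0 remainder 1
Reading remainders bottom-up:
= 1110110000001111


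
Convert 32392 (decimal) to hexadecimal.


Divide by 16 repeatedly:
32392 ÷ 16 = 2024 remainder 8 (8)
2024 ÷ 16 = 126 remainder 8 (8)
126 ÷ 16 = 7 remainder 14 (E)
7 ÷ 16 = 0 remainder 7 (7)
Reading remainders bottom-up:
= 0x7E88


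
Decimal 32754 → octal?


Divide by 8 repeatedly:
32754 ÷ 8 = 4094 remainder 2
4094 ÷ 8 = 511 remainder 6
511 ÷ 8 = 63 remainder 7
63 ÷ 8 = 7 remainder 7
7 ÷ 8 = 0 remainder 7
Reading remainders bottom-up:
= 0o77762


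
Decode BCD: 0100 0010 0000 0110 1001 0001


Each 4-bit group → digit:
  0100 → 4
  0010 → 2
  0000 → 0
  0110 → 6
  1001 → 9
  0001 → 1
= 420691


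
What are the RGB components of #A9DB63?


Hex: #A9DB63
R = A9₁₆ = 169
G = DB₁₆ = 219
B = 63₁₆ = 99
= RGB(169, 219, 99)


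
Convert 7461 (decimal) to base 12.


Divide by 12 repeatedly:
7461 ÷ 12 = 621 remainder 9
621 ÷ 12 = 51 remainder 9
51 ÷ 12 = 4 remainder 3
4 ÷ 12 = 0 remainder 4
Reading remainders bottom-up:
= 4399


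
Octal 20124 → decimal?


Positional values:
Position 0: 4 × 8^0 = 4
Position 1: 2 × 8^1 = 16
Position 2: 1 × 8^2 = 64
Position 3: 0 × 8^3 = 0
Position 4: 2 × 8^4 = 8192
Sum = 4 + 16 + 64 + 0 + 8192
= 8276


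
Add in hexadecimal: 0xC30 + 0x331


Align and add column by column (LSB to MSB, each column mod 16 with carry):
  0C30
+ 0331
  ----
  col 0: 0(0) + 1(1) + 0 (carry in) = 1 → 1(1), carry out 0
  col 1: 3(3) + 3(3) + 0 (carry in) = 6 → 6(6), carry out 0
  col 2: C(12) + 3(3) + 0 (carry in) = 15 → F(15), carry out 0
  col 3: 0(0) + 0(0) + 0 (carry in) = 0 → 0(0), carry out 0
Reading digits MSB→LSB: 0F61
Strip leading zeros: F61
= 0xF61


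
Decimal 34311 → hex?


Divide by 16 repeatedly:
34311 ÷ 16 = 2144 remainder 7 (7)
2144 ÷ 16 = 134 remainder 0 (0)
134 ÷ 16 = 8 remainder 6 (6)
8 ÷ 16 = 0 remainder 8 (8)
Reading remainders bottom-up:
= 0x8607


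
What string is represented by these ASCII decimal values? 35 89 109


Codes (decimal): 35 89 109
Per-code ASCII lookup:
  35  (special character) → '#'
  89  (range 65-90: uppercase, 89 - 65 = 24) → 'Y'
  109  (range 97-122: lowercase, 109 - 97 = 12) → 'm'
= '#Ym'


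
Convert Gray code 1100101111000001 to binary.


Gray code: 1100101111000001
MSB stays the same: 1
Each subsequent bit = prev_binary XOR current_gray:
  B[1] = 1 XOR 1 = 0
  B[2] = 0 XOR 0 = 0
  B[3] = 0 XOR 0 = 0
  B[4] = 0 XOR 1 = 1
  B[5] = 1 XOR 0 = 1
  B[6] = 1 XOR 1 = 0
  B[7] = 0 XOR 1 = 1
  B[8] = 1 XOR 1 = 0
  B[9] = 0 XOR 1 = 1
  B[10] = 1 XOR 0 = 1
  B[11] = 1 XOR 0 = 1
  B[12] = 1 XOR 0 = 1
  B[13] = 1 XOR 0 = 1
  B[14] = 1 XOR 0 = 1
  B[15] = 1 XOR 1 = 0
= 1000110101111110 (36222 decimal)


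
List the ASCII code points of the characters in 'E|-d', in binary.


String: 'E|-d'  (4 characters)
Per-character ASCII lookup:
  'E': uppercase starts at 65: 'E' = 65 + 4 = 69 → 1000101
  '|': special character: '|' = 124 → 1111100
  '-': special character: '-' = 45 → 101101
  'd': lowercase starts at 97: 'd' = 97 + 3 = 100 → 1100100
= 1000101 1111100 101101 1100100


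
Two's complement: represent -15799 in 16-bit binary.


Original: 0011110110110111
Step 1 - Invert all bits: 1100001001001000
Step 2 - Add 1: 1100001001001000 + 1
= 1100001001001001 (represents -15799)


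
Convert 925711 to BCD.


Each digit → 4-bit binary:
  9 → 1001
  2 → 0010
  5 → 0101
  7 → 0111
  1 → 0001
  1 → 0001
= 1001 0010 0101 0111 0001 0001


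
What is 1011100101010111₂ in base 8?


Group into 3-bit groups: 001011100101010111
  001 = 1
  011 = 3
  100 = 4
  101 = 5
  010 = 2
  111 = 7
= 0o134527


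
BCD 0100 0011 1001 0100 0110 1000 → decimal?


Each 4-bit group → digit:
  0100 → 4
  0011 → 3
  1001 → 9
  0100 → 4
  0110 → 6
  1000 → 8
= 439468


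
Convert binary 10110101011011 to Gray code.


Binary: 10110101011011
Gray code: G = B XOR (B >> 1)
B >> 1 = 01011010101101
10110101011011 XOR 01011010101101:
  1 XOR 0 = 1
  0 XOR 1 = 1
  1 XOR 0 = 1
  1 XOR 1 = 0
  0 XOR 1 = 1
  1 XOR 0 = 1
  0 XOR 1 = 1
  1 XOR 0 = 1
  0 XOR 1 = 1
  1 XOR 0 = 1
  1 XOR 1 = 0
  0 XOR 1 = 1
  1 XOR 0 = 1
  1 XOR 1 = 0
= 11101111110110


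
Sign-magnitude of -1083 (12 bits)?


Sign bit: 1 (negative)
Magnitude: 1083 = 10000111011
= 110000111011


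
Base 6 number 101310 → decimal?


Positional values (base 6):
  0 × 6^0 = 0 × 1 = 0
  1 × 6^1 = 1 × 6 = 6
  3 × 6^2 = 3 × 36 = 108
  1 × 6^3 = 1 × 216 = 216
  0 × 6^4 = 0 × 1296 = 0
  1 × 6^5 = 1 × 7776 = 7776
Sum = 0 + 6 + 108 + 216 + 0 + 7776
= 8106


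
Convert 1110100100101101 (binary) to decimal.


Positional values:
Bit 0: 1 × 2^0 = 1
Bit 2: 1 × 2^2 = 4
Bit 3: 1 × 2^3 = 8
Bit 5: 1 × 2^5 = 32
Bit 8: 1 × 2^8 = 256
Bit 11: 1 × 2^11 = 2048
Bit 13: 1 × 2^13 = 8192
Bit 14: 1 × 2^14 = 16384
Bit 15: 1 × 2^15 = 32768
Sum = 1 + 4 + 8 + 32 + 256 + 2048 + 8192 + 16384 + 32768
= 59693


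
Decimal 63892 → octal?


Divide by 8 repeatedly:
63892 ÷ 8 = 7986 remainder 4
7986 ÷ 8 = 998 remainder 2
998 ÷ 8 = 124 remainder 6
124 ÷ 8 = 15 remainder 4
15 ÷ 8 = 1 remainder 7
1 ÷ 8 = 0 remainder 1
Reading remainders bottom-up:
= 0o174624


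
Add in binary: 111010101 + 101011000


Align and add column by column (LSB to MSB, carry propagating):
  0111010101
+ 0101011000
  ----------
  col 0: 1 + 0 + 0 (carry in) = 1 → bit 1, carry out 0
  col 1: 0 + 0 + 0 (carry in) = 0 → bit 0, carry out 0
  col 2: 1 + 0 + 0 (carry in) = 1 → bit 1, carry out 0
  col 3: 0 + 1 + 0 (carry in) = 1 → bit 1, carry out 0
  col 4: 1 + 1 + 0 (carry in) = 2 → bit 0, carry out 1
  col 5: 0 + 0 + 1 (carry in) = 1 → bit 1, carry out 0
  col 6: 1 + 1 + 0 (carry in) = 2 → bit 0, carry out 1
  col 7: 1 + 0 + 1 (carry in) = 2 → bit 0, carry out 1
  col 8: 1 + 1 + 1 (carry in) = 3 → bit 1, carry out 1
  col 9: 0 + 0 + 1 (carry in) = 1 → bit 1, carry out 0
Reading bits MSB→LSB: 1100101101
Strip leading zeros: 1100101101
= 1100101101


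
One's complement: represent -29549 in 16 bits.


Original: 0111001101101101
Invert all bits:
  bit 0: 0 → 1
  bit 1: 1 → 0
  bit 2: 1 → 0
  bit 3: 1 → 0
  bit 4: 0 → 1
  bit 5: 0 → 1
  bit 6: 1 → 0
  bit 7: 1 → 0
  bit 8: 0 → 1
  bit 9: 1 → 0
  bit 10: 1 → 0
  bit 11: 0 → 1
  bit 12: 1 → 0
  bit 13: 1 → 0
  bit 14: 0 → 1
  bit 15: 1 → 0
= 1000110010010010


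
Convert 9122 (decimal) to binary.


Divide by 2 repeatedly:
9122 ÷ 2 = 4561 remainder 0
4561 ÷ 2 = 2280 remainder 1
2280 ÷ 2 = 1140 remainder 0
1140 ÷ 2 = 570 remainder 0
570 ÷ 2 = 285 remainder 0
285 ÷ 2 = 142 remainder 1
142 ÷ 2 = 71 remainder 0
71 ÷ 2 = 35 remainder 1
35 ÷ 2 = 17 remainder 1
17 ÷ 2 = 8 remainder 1
8 ÷ 2 = 4 remainder 0
4 ÷ 2 = 2 remainder 0
2 ÷ 2 = 1 remainder 0
1 ÷ 2 = 0 remainder 1
Reading remainders bottom-up:
= 10001110100010


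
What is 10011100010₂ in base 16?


Group into 4-bit nibbles: 010011100010
  0100 = 4
  1110 = E
  0010 = 2
= 0x4E2


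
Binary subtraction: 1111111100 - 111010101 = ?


Align and subtract column by column (LSB to MSB, borrowing when needed):
  1111111100
- 0111010101
  ----------
  col 0: (0 - 0 borrow-in) - 1 → borrow from next column: (0+2) - 1 = 1, borrow out 1
  col 1: (0 - 1 borrow-in) - 0 → borrow from next column: (-1+2) - 0 = 1, borrow out 1
  col 2: (1 - 1 borrow-in) - 1 → borrow from next column: (0+2) - 1 = 1, borrow out 1
  col 3: (1 - 1 borrow-in) - 0 → 0 - 0 = 0, borrow out 0
  col 4: (1 - 0 borrow-in) - 1 → 1 - 1 = 0, borrow out 0
  col 5: (1 - 0 borrow-in) - 0 → 1 - 0 = 1, borrow out 0
  col 6: (1 - 0 borrow-in) - 1 → 1 - 1 = 0, borrow out 0
  col 7: (1 - 0 borrow-in) - 1 → 1 - 1 = 0, borrow out 0
  col 8: (1 - 0 borrow-in) - 1 → 1 - 1 = 0, borrow out 0
  col 9: (1 - 0 borrow-in) - 0 → 1 - 0 = 1, borrow out 0
Reading bits MSB→LSB: 1000100111
Strip leading zeros: 1000100111
= 1000100111


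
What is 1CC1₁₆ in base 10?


Positional values:
Position 0: 1 × 16^0 = 1 × 1 = 1
Position 1: C × 16^1 = 12 × 16 = 192
Position 2: C × 16^2 = 12 × 256 = 3072
Position 3: 1 × 16^3 = 1 × 4096 = 4096
Sum = 1 + 192 + 3072 + 4096
= 7361


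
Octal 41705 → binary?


Each octal digit → 3 binary bits:
  4 = 100
  1 = 001
  7 = 111
  0 = 000
  5 = 101
Concatenate: 100 001 111 000 101
= 100001111000101


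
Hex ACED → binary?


Each hex digit → 4 binary bits:
  A = 1010
  C = 1100
  E = 1110
  D = 1101
Concatenate: 1010 1100 1110 1101
= 1010110011101101


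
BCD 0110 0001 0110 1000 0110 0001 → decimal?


Each 4-bit group → digit:
  0110 → 6
  0001 → 1
  0110 → 6
  1000 → 8
  0110 → 6
  0001 → 1
= 616861


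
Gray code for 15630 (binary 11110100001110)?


Binary: 11110100001110
Gray code: G = B XOR (B >> 1)
B >> 1 = 01111010000111
11110100001110 XOR 01111010000111:
  1 XOR 0 = 1
  1 XOR 1 = 0
  1 XOR 1 = 0
  1 XOR 1 = 0
  0 XOR 1 = 1
  1 XOR 0 = 1
  0 XOR 1 = 1
  0 XOR 0 = 0
  0 XOR 0 = 0
  0 XOR 0 = 0
  1 XOR 0 = 1
  1 XOR 1 = 0
  1 XOR 1 = 0
  0 XOR 1 = 1
= 10001110001001


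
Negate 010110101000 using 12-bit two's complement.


Original: 010110101000
Step 1 - Invert all bits: 101001010111
Step 2 - Add 1: 101001010111 + 1
= 101001011000 (represents -1448)


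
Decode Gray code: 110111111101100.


Gray code: 110111111101100
MSB stays the same: 1
Each subsequent bit = prev_binary XOR current_gray:
  B[1] = 1 XOR 1 = 0
  B[2] = 0 XOR 0 = 0
  B[3] = 0 XOR 1 = 1
  B[4] = 1 XOR 1 = 0
  B[5] = 0 XOR 1 = 1
  B[6] = 1 XOR 1 = 0
  B[7] = 0 XOR 1 = 1
  B[8] = 1 XOR 1 = 0
  B[9] = 0 XOR 1 = 1
  B[10] = 1 XOR 0 = 1
  B[11] = 1 XOR 1 = 0
  B[12] = 0 XOR 1 = 1
  B[13] = 1 XOR 0 = 1
  B[14] = 1 XOR 0 = 1
= 100101010110111 (19127 decimal)


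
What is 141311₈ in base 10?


Positional values:
Position 0: 1 × 8^0 = 1
Position 1: 1 × 8^1 = 8
Position 2: 3 × 8^2 = 192
Position 3: 1 × 8^3 = 512
Position 4: 4 × 8^4 = 16384
Position 5: 1 × 8^5 = 32768
Sum = 1 + 8 + 192 + 512 + 16384 + 32768
= 49865


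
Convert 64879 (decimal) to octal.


Divide by 8 repeatedly:
64879 ÷ 8 = 8109 remainder 7
8109 ÷ 8 = 1013 remainder 5
1013 ÷ 8 = 126 remainder 5
126 ÷ 8 = 15 remainder 6
15 ÷ 8 = 1 remainder 7
1 ÷ 8 = 0 remainder 1
Reading remainders bottom-up:
= 0o176557


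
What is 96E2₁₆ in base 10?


Positional values:
Position 0: 2 × 16^0 = 2 × 1 = 2
Position 1: E × 16^1 = 14 × 16 = 224
Position 2: 6 × 16^2 = 6 × 256 = 1536
Position 3: 9 × 16^3 = 9 × 4096 = 36864
Sum = 2 + 224 + 1536 + 36864
= 38626


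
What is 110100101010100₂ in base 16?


Group into 4-bit nibbles: 0110100101010100
  0110 = 6
  1001 = 9
  0101 = 5
  0100 = 4
= 0x6954


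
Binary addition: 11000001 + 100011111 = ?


Align and add column by column (LSB to MSB, carry propagating):
  0011000001
+ 0100011111
  ----------
  col 0: 1 + 1 + 0 (carry in) = 2 → bit 0, carry out 1
  col 1: 0 + 1 + 1 (carry in) = 2 → bit 0, carry out 1
  col 2: 0 + 1 + 1 (carry in) = 2 → bit 0, carry out 1
  col 3: 0 + 1 + 1 (carry in) = 2 → bit 0, carry out 1
  col 4: 0 + 1 + 1 (carry in) = 2 → bit 0, carry out 1
  col 5: 0 + 0 + 1 (carry in) = 1 → bit 1, carry out 0
  col 6: 1 + 0 + 0 (carry in) = 1 → bit 1, carry out 0
  col 7: 1 + 0 + 0 (carry in) = 1 → bit 1, carry out 0
  col 8: 0 + 1 + 0 (carry in) = 1 → bit 1, carry out 0
  col 9: 0 + 0 + 0 (carry in) = 0 → bit 0, carry out 0
Reading bits MSB→LSB: 0111100000
Strip leading zeros: 111100000
= 111100000


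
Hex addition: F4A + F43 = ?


Align and add column by column (LSB to MSB, each column mod 16 with carry):
  0F4A
+ 0F43
  ----
  col 0: A(10) + 3(3) + 0 (carry in) = 13 → D(13), carry out 0
  col 1: 4(4) + 4(4) + 0 (carry in) = 8 → 8(8), carry out 0
  col 2: F(15) + F(15) + 0 (carry in) = 30 → E(14), carry out 1
  col 3: 0(0) + 0(0) + 1 (carry in) = 1 → 1(1), carry out 0
Reading digits MSB→LSB: 1E8D
Strip leading zeros: 1E8D
= 0x1E8D


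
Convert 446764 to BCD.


Each digit → 4-bit binary:
  4 → 0100
  4 → 0100
  6 → 0110
  7 → 0111
  6 → 0110
  4 → 0100
= 0100 0100 0110 0111 0110 0100


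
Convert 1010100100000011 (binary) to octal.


Group into 3-bit groups: 001010100100000011
  001 = 1
  010 = 2
  100 = 4
  100 = 4
  000 = 0
  011 = 3
= 0o124403


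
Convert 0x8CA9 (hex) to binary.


Each hex digit → 4 binary bits:
  8 = 1000
  C = 1100
  A = 1010
  9 = 1001
Concatenate: 1000 1100 1010 1001
= 1000110010101001


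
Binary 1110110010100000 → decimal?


Positional values:
Bit 5: 1 × 2^5 = 32
Bit 7: 1 × 2^7 = 128
Bit 10: 1 × 2^10 = 1024
Bit 11: 1 × 2^11 = 2048
Bit 13: 1 × 2^13 = 8192
Bit 14: 1 × 2^14 = 16384
Bit 15: 1 × 2^15 = 32768
Sum = 32 + 128 + 1024 + 2048 + 8192 + 16384 + 32768
= 60576


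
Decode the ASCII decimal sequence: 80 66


Codes (decimal): 80 66
Per-code ASCII lookup:
  80  (range 65-90: uppercase, 80 - 65 = 15) → 'P'
  66  (range 65-90: uppercase, 66 - 65 = 1) → 'B'
= 'PB'


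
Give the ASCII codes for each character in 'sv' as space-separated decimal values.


String: 'sv'  (2 characters)
Per-character ASCII lookup:
  's': lowercase starts at 97: 's' = 97 + 18 = 115
  'v': lowercase starts at 97: 'v' = 97 + 21 = 118
= 115 118


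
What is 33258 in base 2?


Divide by 2 repeatedly:
33258 ÷ 2 = 16629 remainder 0
16629 ÷ 2 = 8314 remainder 1
8314 ÷ 2 = 4157 remainder 0
4157 ÷ 2 = 2078 remainder 1
2078 ÷ 2 = 1039 remainder 0
1039 ÷ 2 = 519 remainder 1
519 ÷ 2 = 259 remainder 1
259 ÷ 2 = 129 remainder 1
129 ÷ 2 = 64 remainder 1
64 ÷ 2 = 32 remainder 0
32 ÷ 2 = 16 remainder 0
16 ÷ 2 = 8 remainder 0
8 ÷ 2 = 4 remainder 0
4 ÷ 2 = 2 remainder 0
2 ÷ 2 = 1 remainder 0
1 ÷ 2 = 0 remainder 1
Reading remainders bottom-up:
= 1000000111101010


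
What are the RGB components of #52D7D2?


Hex: #52D7D2
R = 52₁₆ = 82
G = D7₁₆ = 215
B = D2₁₆ = 210
= RGB(82, 215, 210)


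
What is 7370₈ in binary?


Each octal digit → 3 binary bits:
  7 = 111
  3 = 011
  7 = 111
  0 = 000
Concatenate: 111 011 111 000
= 111011111000


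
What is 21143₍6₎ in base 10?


Positional values (base 6):
  3 × 6^0 = 3 × 1 = 3
  4 × 6^1 = 4 × 6 = 24
  1 × 6^2 = 1 × 36 = 36
  1 × 6^3 = 1 × 216 = 216
  2 × 6^4 = 2 × 1296 = 2592
Sum = 3 + 24 + 36 + 216 + 2592
= 2871


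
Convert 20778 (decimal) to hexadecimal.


Divide by 16 repeatedly:
20778 ÷ 16 = 1298 remainder 10 (A)
1298 ÷ 16 = 81 remainder 2 (2)
81 ÷ 16 = 5 remainder 1 (1)
5 ÷ 16 = 0 remainder 5 (5)
Reading remainders bottom-up:
= 0x512A


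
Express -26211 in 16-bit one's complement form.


Original: 0110011001100011
Invert all bits:
  bit 0: 0 → 1
  bit 1: 1 → 0
  bit 2: 1 → 0
  bit 3: 0 → 1
  bit 4: 0 → 1
  bit 5: 1 → 0
  bit 6: 1 → 0
  bit 7: 0 → 1
  bit 8: 0 → 1
  bit 9: 1 → 0
  bit 10: 1 → 0
  bit 11: 0 → 1
  bit 12: 0 → 1
  bit 13: 0 → 1
  bit 14: 1 → 0
  bit 15: 1 → 0
= 1001100110011100


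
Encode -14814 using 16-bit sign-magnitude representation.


Sign bit: 1 (negative)
Magnitude: 14814 = 011100111011110
= 1011100111011110


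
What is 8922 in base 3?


Divide by 3 repeatedly:
8922 ÷ 3 = 2974 remainder 0
2974 ÷ 3 = 991 remainder 1
991 ÷ 3 = 330 remainder 1
330 ÷ 3 = 110 remainder 0
110 ÷ 3 = 36 remainder 2
36 ÷ 3 = 12 remainder 0
12 ÷ 3 = 4 remainder 0
4 ÷ 3 = 1 remainder 1
1 ÷ 3 = 0 remainder 1
Reading remainders bottom-up:
= 110020110


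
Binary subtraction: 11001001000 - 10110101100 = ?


Align and subtract column by column (LSB to MSB, borrowing when needed):
  11001001000
- 10110101100
  -----------
  col 0: (0 - 0 borrow-in) - 0 → 0 - 0 = 0, borrow out 0
  col 1: (0 - 0 borrow-in) - 0 → 0 - 0 = 0, borrow out 0
  col 2: (0 - 0 borrow-in) - 1 → borrow from next column: (0+2) - 1 = 1, borrow out 1
  col 3: (1 - 1 borrow-in) - 1 → borrow from next column: (0+2) - 1 = 1, borrow out 1
  col 4: (0 - 1 borrow-in) - 0 → borrow from next column: (-1+2) - 0 = 1, borrow out 1
  col 5: (0 - 1 borrow-in) - 1 → borrow from next column: (-1+2) - 1 = 0, borrow out 1
  col 6: (1 - 1 borrow-in) - 0 → 0 - 0 = 0, borrow out 0
  col 7: (0 - 0 borrow-in) - 1 → borrow from next column: (0+2) - 1 = 1, borrow out 1
  col 8: (0 - 1 borrow-in) - 1 → borrow from next column: (-1+2) - 1 = 0, borrow out 1
  col 9: (1 - 1 borrow-in) - 0 → 0 - 0 = 0, borrow out 0
  col 10: (1 - 0 borrow-in) - 1 → 1 - 1 = 0, borrow out 0
Reading bits MSB→LSB: 00010011100
Strip leading zeros: 10011100
= 10011100


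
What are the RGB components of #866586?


Hex: #866586
R = 86₁₆ = 134
G = 65₁₆ = 101
B = 86₁₆ = 134
= RGB(134, 101, 134)


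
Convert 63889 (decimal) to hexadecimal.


Divide by 16 repeatedly:
63889 ÷ 16 = 3993 remainder 1 (1)
3993 ÷ 16 = 249 remainder 9 (9)
249 ÷ 16 = 15 remainder 9 (9)
15 ÷ 16 = 0 remainder 15 (F)
Reading remainders bottom-up:
= 0xF991


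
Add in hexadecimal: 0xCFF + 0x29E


Align and add column by column (LSB to MSB, each column mod 16 with carry):
  0CFF
+ 029E
  ----
  col 0: F(15) + E(14) + 0 (carry in) = 29 → D(13), carry out 1
  col 1: F(15) + 9(9) + 1 (carry in) = 25 → 9(9), carry out 1
  col 2: C(12) + 2(2) + 1 (carry in) = 15 → F(15), carry out 0
  col 3: 0(0) + 0(0) + 0 (carry in) = 0 → 0(0), carry out 0
Reading digits MSB→LSB: 0F9D
Strip leading zeros: F9D
= 0xF9D


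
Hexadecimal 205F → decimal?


Positional values:
Position 0: F × 16^0 = 15 × 1 = 15
Position 1: 5 × 16^1 = 5 × 16 = 80
Position 2: 0 × 16^2 = 0 × 256 = 0
Position 3: 2 × 16^3 = 2 × 4096 = 8192
Sum = 15 + 80 + 0 + 8192
= 8287


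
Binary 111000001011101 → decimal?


Positional values:
Bit 0: 1 × 2^0 = 1
Bit 2: 1 × 2^2 = 4
Bit 3: 1 × 2^3 = 8
Bit 4: 1 × 2^4 = 16
Bit 6: 1 × 2^6 = 64
Bit 12: 1 × 2^12 = 4096
Bit 13: 1 × 2^13 = 8192
Bit 14: 1 × 2^14 = 16384
Sum = 1 + 4 + 8 + 16 + 64 + 4096 + 8192 + 16384
= 28765


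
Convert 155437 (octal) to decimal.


Positional values:
Position 0: 7 × 8^0 = 7
Position 1: 3 × 8^1 = 24
Position 2: 4 × 8^2 = 256
Position 3: 5 × 8^3 = 2560
Position 4: 5 × 8^4 = 20480
Position 5: 1 × 8^5 = 32768
Sum = 7 + 24 + 256 + 2560 + 20480 + 32768
= 56095


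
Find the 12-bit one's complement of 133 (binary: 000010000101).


Original: 000010000101
Invert all bits:
  bit 0: 0 → 1
  bit 1: 0 → 1
  bit 2: 0 → 1
  bit 3: 0 → 1
  bit 4: 1 → 0
  bit 5: 0 → 1
  bit 6: 0 → 1
  bit 7: 0 → 1
  bit 8: 0 → 1
  bit 9: 1 → 0
  bit 10: 0 → 1
  bit 11: 1 → 0
= 111101111010


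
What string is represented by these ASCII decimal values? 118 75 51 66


Codes (decimal): 118 75 51 66
Per-code ASCII lookup:
  118  (range 97-122: lowercase, 118 - 97 = 21) → 'v'
  75  (range 65-90: uppercase, 75 - 65 = 10) → 'K'
  51  (range 48-57: digits, 51 - 48 = 3) → '3'
  66  (range 65-90: uppercase, 66 - 65 = 1) → 'B'
= 'vK3B'


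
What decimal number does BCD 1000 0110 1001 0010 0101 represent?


Each 4-bit group → digit:
  1000 → 8
  0110 → 6
  1001 → 9
  0010 → 2
  0101 → 5
= 86925


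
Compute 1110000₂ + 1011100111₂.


Align and add column by column (LSB to MSB, carry propagating):
  00001110000
+ 01011100111
  -----------
  col 0: 0 + 1 + 0 (carry in) = 1 → bit 1, carry out 0
  col 1: 0 + 1 + 0 (carry in) = 1 → bit 1, carry out 0
  col 2: 0 + 1 + 0 (carry in) = 1 → bit 1, carry out 0
  col 3: 0 + 0 + 0 (carry in) = 0 → bit 0, carry out 0
  col 4: 1 + 0 + 0 (carry in) = 1 → bit 1, carry out 0
  col 5: 1 + 1 + 0 (carry in) = 2 → bit 0, carry out 1
  col 6: 1 + 1 + 1 (carry in) = 3 → bit 1, carry out 1
  col 7: 0 + 1 + 1 (carry in) = 2 → bit 0, carry out 1
  col 8: 0 + 0 + 1 (carry in) = 1 → bit 1, carry out 0
  col 9: 0 + 1 + 0 (carry in) = 1 → bit 1, carry out 0
  col 10: 0 + 0 + 0 (carry in) = 0 → bit 0, carry out 0
Reading bits MSB→LSB: 01101010111
Strip leading zeros: 1101010111
= 1101010111


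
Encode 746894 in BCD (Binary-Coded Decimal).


Each digit → 4-bit binary:
  7 → 0111
  4 → 0100
  6 → 0110
  8 → 1000
  9 → 1001
  4 → 0100
= 0111 0100 0110 1000 1001 0100


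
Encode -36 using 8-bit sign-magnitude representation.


Sign bit: 1 (negative)
Magnitude: 36 = 0100100
= 10100100


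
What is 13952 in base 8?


Divide by 8 repeatedly:
13952 ÷ 8 = 1744 remainder 0
1744 ÷ 8 = 218 remainder 0
218 ÷ 8 = 27 remainder 2
27 ÷ 8 = 3 remainder 3
3 ÷ 8 = 0 remainder 3
Reading remainders bottom-up:
= 0o33200


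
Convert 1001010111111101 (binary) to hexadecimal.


Group into 4-bit nibbles: 1001010111111101
  1001 = 9
  0101 = 5
  1111 = F
  1101 = D
= 0x95FD


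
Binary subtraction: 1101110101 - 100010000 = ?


Align and subtract column by column (LSB to MSB, borrowing when needed):
  1101110101
- 0100010000
  ----------
  col 0: (1 - 0 borrow-in) - 0 → 1 - 0 = 1, borrow out 0
  col 1: (0 - 0 borrow-in) - 0 → 0 - 0 = 0, borrow out 0
  col 2: (1 - 0 borrow-in) - 0 → 1 - 0 = 1, borrow out 0
  col 3: (0 - 0 borrow-in) - 0 → 0 - 0 = 0, borrow out 0
  col 4: (1 - 0 borrow-in) - 1 → 1 - 1 = 0, borrow out 0
  col 5: (1 - 0 borrow-in) - 0 → 1 - 0 = 1, borrow out 0
  col 6: (1 - 0 borrow-in) - 0 → 1 - 0 = 1, borrow out 0
  col 7: (0 - 0 borrow-in) - 0 → 0 - 0 = 0, borrow out 0
  col 8: (1 - 0 borrow-in) - 1 → 1 - 1 = 0, borrow out 0
  col 9: (1 - 0 borrow-in) - 0 → 1 - 0 = 1, borrow out 0
Reading bits MSB→LSB: 1001100101
Strip leading zeros: 1001100101
= 1001100101


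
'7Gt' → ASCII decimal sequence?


String: '7Gt'  (3 characters)
Per-character ASCII lookup:
  '7': digits start at 48: '7' = 48 + 7 = 55
  'G': uppercase starts at 65: 'G' = 65 + 6 = 71
  't': lowercase starts at 97: 't' = 97 + 19 = 116
= 55 71 116


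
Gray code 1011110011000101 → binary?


Gray code: 1011110011000101
MSB stays the same: 1
Each subsequent bit = prev_binary XOR current_gray:
  B[1] = 1 XOR 0 = 1
  B[2] = 1 XOR 1 = 0
  B[3] = 0 XOR 1 = 1
  B[4] = 1 XOR 1 = 0
  B[5] = 0 XOR 1 = 1
  B[6] = 1 XOR 0 = 1
  B[7] = 1 XOR 0 = 1
  B[8] = 1 XOR 1 = 0
  B[9] = 0 XOR 1 = 1
  B[10] = 1 XOR 0 = 1
  B[11] = 1 XOR 0 = 1
  B[12] = 1 XOR 0 = 1
  B[13] = 1 XOR 1 = 0
  B[14] = 0 XOR 0 = 0
  B[15] = 0 XOR 1 = 1
= 1101011101111001 (55161 decimal)


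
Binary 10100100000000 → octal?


Group into 3-bit groups: 010100100000000
  010 = 2
  100 = 4
  100 = 4
  000 = 0
  000 = 0
= 0o24400


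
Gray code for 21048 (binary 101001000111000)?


Binary: 101001000111000
Gray code: G = B XOR (B >> 1)
B >> 1 = 010100100011100
101001000111000 XOR 010100100011100:
  1 XOR 0 = 1
  0 XOR 1 = 1
  1 XOR 0 = 1
  0 XOR 1 = 1
  0 XOR 0 = 0
  1 XOR 0 = 1
  0 XOR 1 = 1
  0 XOR 0 = 0
  0 XOR 0 = 0
  1 XOR 0 = 1
  1 XOR 1 = 0
  1 XOR 1 = 0
  0 XOR 1 = 1
  0 XOR 0 = 0
  0 XOR 0 = 0
= 111101100100100


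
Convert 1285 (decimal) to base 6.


Divide by 6 repeatedly:
1285 ÷ 6 = 214 remainder 1
214 ÷ 6 = 35 remainder 4
35 ÷ 6 = 5 remainder 5
5 ÷ 6 = 0 remainder 5
Reading remainders bottom-up:
= 5541


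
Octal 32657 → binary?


Each octal digit → 3 binary bits:
  3 = 011
  2 = 010
  6 = 110
  5 = 101
  7 = 111
Concatenate: 011 010 110 101 111
= 011010110101111


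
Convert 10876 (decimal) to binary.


Divide by 2 repeatedly:
10876 ÷ 2 = 5438 remainder 0
5438 ÷ 2 = 2719 remainder 0
2719 ÷ 2 = 1359 remainder 1
1359 ÷ 2 = 679 remainder 1
679 ÷ 2 = 339 remainder 1
339 ÷ 2 = 169 remainder 1
169 ÷ 2 = 84 remainder 1
84 ÷ 2 = 42 remainder 0
42 ÷ 2 = 21 remainder 0
21 ÷ 2 = 10 remainder 1
10 ÷ 2 = 5 remainder 0
5 ÷ 2 = 2 remainder 1
2 ÷ 2 = 1 remainder 0
1 ÷ 2 = 0 remainder 1
Reading remainders bottom-up:
= 10101001111100


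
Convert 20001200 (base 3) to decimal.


Positional values (base 3):
  0 × 3^0 = 0 × 1 = 0
  0 × 3^1 = 0 × 3 = 0
  2 × 3^2 = 2 × 9 = 18
  1 × 3^3 = 1 × 27 = 27
  0 × 3^4 = 0 × 81 = 0
  0 × 3^5 = 0 × 243 = 0
  0 × 3^6 = 0 × 729 = 0
  2 × 3^7 = 2 × 2187 = 4374
Sum = 0 + 0 + 18 + 27 + 0 + 0 + 0 + 4374
= 4419


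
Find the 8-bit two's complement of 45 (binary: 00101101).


Original: 00101101
Step 1 - Invert all bits: 11010010
Step 2 - Add 1: 11010010 + 1
= 11010011 (represents -45)


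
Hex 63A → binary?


Each hex digit → 4 binary bits:
  6 = 0110
  3 = 0011
  A = 1010
Concatenate: 0110 0011 1010
= 011000111010


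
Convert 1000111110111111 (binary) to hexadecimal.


Group into 4-bit nibbles: 1000111110111111
  1000 = 8
  1111 = F
  1011 = B
  1111 = F
= 0x8FBF


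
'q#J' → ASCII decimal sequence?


String: 'q#J'  (3 characters)
Per-character ASCII lookup:
  'q': lowercase starts at 97: 'q' = 97 + 16 = 113
  '#': special character: '#' = 35
  'J': uppercase starts at 65: 'J' = 65 + 9 = 74
= 113 35 74


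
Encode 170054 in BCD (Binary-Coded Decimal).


Each digit → 4-bit binary:
  1 → 0001
  7 → 0111
  0 → 0000
  0 → 0000
  5 → 0101
  4 → 0100
= 0001 0111 0000 0000 0101 0100


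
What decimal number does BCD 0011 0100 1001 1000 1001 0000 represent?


Each 4-bit group → digit:
  0011 → 3
  0100 → 4
  1001 → 9
  1000 → 8
  1001 → 9
  0000 → 0
= 349890


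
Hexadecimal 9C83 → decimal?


Positional values:
Position 0: 3 × 16^0 = 3 × 1 = 3
Position 1: 8 × 16^1 = 8 × 16 = 128
Position 2: C × 16^2 = 12 × 256 = 3072
Position 3: 9 × 16^3 = 9 × 4096 = 36864
Sum = 3 + 128 + 3072 + 36864
= 40067


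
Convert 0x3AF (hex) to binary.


Each hex digit → 4 binary bits:
  3 = 0011
  A = 1010
  F = 1111
Concatenate: 0011 1010 1111
= 001110101111


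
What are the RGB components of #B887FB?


Hex: #B887FB
R = B8₁₆ = 184
G = 87₁₆ = 135
B = FB₁₆ = 251
= RGB(184, 135, 251)


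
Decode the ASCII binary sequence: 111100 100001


Codes (binary): 111100 100001
Per-code ASCII lookup:
  111100 = 60  (special character) → '<'
  100001 = 33  (special character) → '!'
= '<!'


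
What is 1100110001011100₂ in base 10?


Positional values:
Bit 2: 1 × 2^2 = 4
Bit 3: 1 × 2^3 = 8
Bit 4: 1 × 2^4 = 16
Bit 6: 1 × 2^6 = 64
Bit 10: 1 × 2^10 = 1024
Bit 11: 1 × 2^11 = 2048
Bit 14: 1 × 2^14 = 16384
Bit 15: 1 × 2^15 = 32768
Sum = 4 + 8 + 16 + 64 + 1024 + 2048 + 16384 + 32768
= 52316


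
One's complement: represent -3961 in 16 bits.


Original: 0000111101111001
Invert all bits:
  bit 0: 0 → 1
  bit 1: 0 → 1
  bit 2: 0 → 1
  bit 3: 0 → 1
  bit 4: 1 → 0
  bit 5: 1 → 0
  bit 6: 1 → 0
  bit 7: 1 → 0
  bit 8: 0 → 1
  bit 9: 1 → 0
  bit 10: 1 → 0
  bit 11: 1 → 0
  bit 12: 1 → 0
  bit 13: 0 → 1
  bit 14: 0 → 1
  bit 15: 1 → 0
= 1111000010000110


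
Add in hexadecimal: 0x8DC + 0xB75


Align and add column by column (LSB to MSB, each column mod 16 with carry):
  08DC
+ 0B75
  ----
  col 0: C(12) + 5(5) + 0 (carry in) = 17 → 1(1), carry out 1
  col 1: D(13) + 7(7) + 1 (carry in) = 21 → 5(5), carry out 1
  col 2: 8(8) + B(11) + 1 (carry in) = 20 → 4(4), carry out 1
  col 3: 0(0) + 0(0) + 1 (carry in) = 1 → 1(1), carry out 0
Reading digits MSB→LSB: 1451
Strip leading zeros: 1451
= 0x1451


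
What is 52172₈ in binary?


Each octal digit → 3 binary bits:
  5 = 101
  2 = 010
  1 = 001
  7 = 111
  2 = 010
Concatenate: 101 010 001 111 010
= 101010001111010


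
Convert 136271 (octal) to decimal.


Positional values:
Position 0: 1 × 8^0 = 1
Position 1: 7 × 8^1 = 56
Position 2: 2 × 8^2 = 128
Position 3: 6 × 8^3 = 3072
Position 4: 3 × 8^4 = 12288
Position 5: 1 × 8^5 = 32768
Sum = 1 + 56 + 128 + 3072 + 12288 + 32768
= 48313


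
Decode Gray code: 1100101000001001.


Gray code: 1100101000001001
MSB stays the same: 1
Each subsequent bit = prev_binary XOR current_gray:
  B[1] = 1 XOR 1 = 0
  B[2] = 0 XOR 0 = 0
  B[3] = 0 XOR 0 = 0
  B[4] = 0 XOR 1 = 1
  B[5] = 1 XOR 0 = 1
  B[6] = 1 XOR 1 = 0
  B[7] = 0 XOR 0 = 0
  B[8] = 0 XOR 0 = 0
  B[9] = 0 XOR 0 = 0
  B[10] = 0 XOR 0 = 0
  B[11] = 0 XOR 0 = 0
  B[12] = 0 XOR 1 = 1
  B[13] = 1 XOR 0 = 1
  B[14] = 1 XOR 0 = 1
  B[15] = 1 XOR 1 = 0
= 1000110000001110 (35854 decimal)
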